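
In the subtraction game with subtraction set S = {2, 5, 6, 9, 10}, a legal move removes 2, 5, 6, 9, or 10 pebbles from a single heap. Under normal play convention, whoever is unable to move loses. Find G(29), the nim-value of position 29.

1

n :  0  1  2  3  4  5  6  7  8  9 10 11 12 13 14 15 16 17 18 19 20 21 22 23 24 25 26 27 28 29
G :  0  0  1  1  0  2  1  3  0  2  1  3  0  2  1  0  0  1  1  0  2  1  3  0  2  1  3  0  2  1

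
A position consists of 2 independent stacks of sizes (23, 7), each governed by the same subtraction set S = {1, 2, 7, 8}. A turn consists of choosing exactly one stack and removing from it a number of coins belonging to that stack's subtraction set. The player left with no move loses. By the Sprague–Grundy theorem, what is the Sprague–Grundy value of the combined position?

All stacks use S = {1, 2, 7, 8}:
G(0) = 0
G(1) = mex{0} = 1
G(2) = mex{1,0} = 2
G(3) = mex{2,1} = 0
G(4) = mex{0,2} = 1
G(5) = mex{1,0} = 2
G(6) = mex{2,1} = 0
G(7) = mex{0,2,0} = 1
G(8) = mex{1,0,1,0} = 2
G(9) = mex{2,1,2,1} = 0
G(10) = mex{0,2,0,2} = 1
G(11) = mex{1,0,1,0} = 2
G(12) = mex{2,1,2,1} = 0
G(13) = mex{0,2,0,2} = 1
G(14) = mex{1,0,1,0} = 2
G(15) = mex{2,1,2,1} = 0
G(16) = mex{0,2,0,2} = 1
G(17) = mex{1,0,1,0} = 2
G(18) = mex{2,1,2,1} = 0
G(19) = mex{0,2,0,2} = 1
G(20) = mex{1,0,1,0} = 2
G(21) = mex{2,1,2,1} = 0
G(22) = mex{0,2,0,2} = 1
G(23) = mex{1,0,1,0} = 2
Stack A: G(23) = 2.
Stack B: G(7) = 1.
Combined Grundy value = 2 ⊕ 1 = 3.

3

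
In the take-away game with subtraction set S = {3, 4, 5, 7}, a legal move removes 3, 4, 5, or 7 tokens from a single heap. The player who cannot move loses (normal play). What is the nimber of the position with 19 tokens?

G(0) = 0
G(1) = mex{} = 0
G(2) = mex{} = 0
G(3) = mex{0} = 1
G(4) = mex{0,0} = 1
G(5) = mex{0,0,0} = 1
G(6) = mex{1,0,0} = 2
G(7) = mex{1,1,0,0} = 2
G(8) = mex{1,1,1,0} = 2
G(9) = mex{2,1,1,0} = 3
G(10) = mex{2,2,1,1} = 0
G(11) = mex{2,2,2,1} = 0
G(12) = mex{3,2,2,1} = 0
G(13) = mex{0,3,2,2} = 1
G(14) = mex{0,0,3,2} = 1
G(15) = mex{0,0,0,2} = 1
G(16) = mex{1,0,0,3} = 2
G(17) = mex{1,1,0,0} = 2
G(18) = mex{1,1,1,0} = 2
G(19) = mex{2,1,1,0} = 3

3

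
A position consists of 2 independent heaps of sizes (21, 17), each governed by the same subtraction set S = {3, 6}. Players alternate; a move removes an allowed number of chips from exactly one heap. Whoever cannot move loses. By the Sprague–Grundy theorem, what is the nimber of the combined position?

All heaps use S = {3, 6}:
n :  0  1  2  3  4  5  6  7  8  9 10 11 12 13 14 15 16 17 18 19 20 21
G :  0  0  0  1  1  1  2  2  2  0  0  0  1  1  1  2  2  2  0  0  0  1
Heap A: G(21) = 1.
Heap B: G(17) = 2.
Combined Grundy value = 1 ⊕ 2 = 3.

3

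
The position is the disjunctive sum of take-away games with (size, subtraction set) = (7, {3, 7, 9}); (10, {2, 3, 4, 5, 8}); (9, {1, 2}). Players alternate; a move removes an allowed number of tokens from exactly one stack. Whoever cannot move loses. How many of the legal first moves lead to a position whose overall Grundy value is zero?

1

Stack A, S = {3, 7, 9}:
G(0) = 0
G(1) = mex{} = 0
G(2) = mex{} = 0
G(3) = mex{0} = 1
G(4) = mex{0} = 1
G(5) = mex{0} = 1
G(6) = mex{1} = 0
G(7) = mex{1,0} = 2
G_A(7) = 2.
Stack B, S = {2, 3, 4, 5, 8}:
n :  0  1  2  3  4  5  6  7  8  9 10
G :  0  0  1  1  2  2  3  0  4  1  5
G_B(10) = 5.
Stack C, S = {1, 2}:
n : 0 1 2 3 4 5 6 7 8 9
G : 0 1 2 0 1 2 0 1 2 0
G_C(9) = 0.
Combined Grundy value = 2 ⊕ 5 ⊕ 0 = 7.
A winning move leaves total XOR = 0, i.e. changes one component's Grundy value g to g ⊕ X where X is the current total.
Stack A: need g' = 2⊕7 = 5. Options: 7−3→G=1, 7−7→G=0. Hits: 0.
Stack B: need g' = 5⊕7 = 2. Options: 10−2→G=4, 10−3→G=0, 10−4→G=3, 10−5→G=2, 10−8→G=1. Hits: 1.
Stack C: need g' = 0⊕7 = 7. Options: 9−1→G=2, 9−2→G=1. Hits: 0.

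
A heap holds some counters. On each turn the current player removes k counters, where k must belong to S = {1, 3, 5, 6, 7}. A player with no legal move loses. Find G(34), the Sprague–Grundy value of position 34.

n :  0  1  2  3  4  5  6  7  8  9 10 11 12 13 14 15 16 17 18 19 20 21 22 23 24 25 26 27 28 29 30 31 32 33 34
G :  0  1  0  1  0  1  2  3  2  3  2  3  0  1  0  1  0  1  2  3  2  3  2  3  0  1  0  1  0  1  2  3  2  3  2

2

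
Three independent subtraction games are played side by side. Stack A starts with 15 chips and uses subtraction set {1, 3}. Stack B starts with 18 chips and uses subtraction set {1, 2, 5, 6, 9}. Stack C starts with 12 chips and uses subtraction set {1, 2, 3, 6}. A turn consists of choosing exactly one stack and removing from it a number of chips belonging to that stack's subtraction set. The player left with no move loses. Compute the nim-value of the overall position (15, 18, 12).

0

Stack A, S = {1, 3}:
n :  0  1  2  3  4  5  6  7  8  9 10 11 12 13 14 15
G :  0  1  0  1  0  1  0  1  0  1  0  1  0  1  0  1
G_A(15) = 1.
Stack B, S = {1, 2, 5, 6, 9}:
G(0) = 0
G(1) = mex{0} = 1
G(2) = mex{1,0} = 2
G(3) = mex{2,1} = 0
G(4) = mex{0,2} = 1
G(5) = mex{1,0,0} = 2
G(6) = mex{2,1,1,0} = 3
G(7) = mex{3,2,2,1} = 0
G(8) = mex{0,3,0,2} = 1
G(9) = mex{1,0,1,0,0} = 2
G(10) = mex{2,1,2,1,1} = 0
G(11) = mex{0,2,3,2,2} = 1
G(12) = mex{1,0,0,3,0} = 2
G(13) = mex{2,1,1,0,1} = 3
G(14) = mex{3,2,2,1,2} = 0
G(15) = mex{0,3,0,2,3} = 1
G(16) = mex{1,0,1,0,0} = 2
G(17) = mex{2,1,2,1,1} = 0
G(18) = mex{0,2,3,2,2} = 1
G_B(18) = 1.
Stack C, S = {1, 2, 3, 6}:
n :  0  1  2  3  4  5  6  7  8  9 10 11 12
G :  0  1  2  3  0  1  2  3  0  1  2  3  0
G_C(12) = 0.
Combined Grundy value = 1 ⊕ 1 ⊕ 0 = 0.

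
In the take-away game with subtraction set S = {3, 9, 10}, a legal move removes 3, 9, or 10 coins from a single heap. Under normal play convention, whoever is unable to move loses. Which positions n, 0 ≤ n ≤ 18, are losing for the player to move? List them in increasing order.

n :  0  1  2  3  4  5  6  7  8  9 10 11 12 13 14 15 16 17 18
G :  0  0  0  1  1  1  0  0  0  1  1  1  2  0  0  3  1  1  2
P-positions are exactly the n with G(n) = 0.

0, 1, 2, 6, 7, 8, 13, 14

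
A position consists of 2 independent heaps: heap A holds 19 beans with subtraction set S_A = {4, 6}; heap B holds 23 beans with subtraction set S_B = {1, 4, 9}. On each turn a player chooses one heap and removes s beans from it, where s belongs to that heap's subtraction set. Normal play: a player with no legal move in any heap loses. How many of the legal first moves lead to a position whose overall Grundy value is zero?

3

Heap A, S = {4, 6}:
n :  0  1  2  3  4  5  6  7  8  9 10 11 12 13 14 15 16 17 18 19
G :  0  0  0  0  1  1  1  1  2  2  0  0  0  0  1  1  1  1  2  2
G_A(19) = 2.
Heap B, S = {1, 4, 9}:
G(0) = 0
G(1) = mex{0} = 1
G(2) = mex{1} = 0
G(3) = mex{0} = 1
G(4) = mex{1,0} = 2
G(5) = mex{2,1} = 0
G(6) = mex{0,0} = 1
G(7) = mex{1,1} = 0
G(8) = mex{0,2} = 1
G(9) = mex{1,0,0} = 2
G(10) = mex{2,1,1} = 0
G(11) = mex{0,0,0} = 1
G(12) = mex{1,1,1} = 0
G(13) = mex{0,2,2} = 1
G(14) = mex{1,0,0} = 2
G(15) = mex{2,1,1} = 0
G(16) = mex{0,0,0} = 1
G(17) = mex{1,1,1} = 0
G(18) = mex{0,2,2} = 1
G(19) = mex{1,0,0} = 2
G(20) = mex{2,1,1} = 0
G(21) = mex{0,0,0} = 1
G(22) = mex{1,1,1} = 0
G(23) = mex{0,2,2} = 1
G_B(23) = 1.
Combined Grundy value = 2 ⊕ 1 = 3.
A winning move leaves total XOR = 0, i.e. changes one component's Grundy value g to g ⊕ X where X is the current total.
Heap A: need g' = 2⊕3 = 1. Options: 19−4→G=1, 19−6→G=0. Hits: 1.
Heap B: need g' = 1⊕3 = 2. Options: 23−1→G=0, 23−4→G=2, 23−9→G=2. Hits: 2.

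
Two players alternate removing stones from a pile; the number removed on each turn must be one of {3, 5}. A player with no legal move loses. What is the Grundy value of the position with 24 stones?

G(0) = 0
G(1) = mex{} = 0
G(2) = mex{} = 0
G(3) = mex{0} = 1
G(4) = mex{0} = 1
G(5) = mex{0,0} = 1
G(6) = mex{1,0} = 2
G(7) = mex{1,0} = 2
G(8) = mex{1,1} = 0
G(9) = mex{2,1} = 0
G(10) = mex{2,1} = 0
G(11) = mex{0,2} = 1
G(12) = mex{0,2} = 1
G(13) = mex{0,0} = 1
G(14) = mex{1,0} = 2
G(15) = mex{1,0} = 2
G(16) = mex{1,1} = 0
G(17) = mex{2,1} = 0
G(18) = mex{2,1} = 0
G(19) = mex{0,2} = 1
G(20) = mex{0,2} = 1
G(21) = mex{0,0} = 1
G(22) = mex{1,0} = 2
G(23) = mex{1,0} = 2
G(24) = mex{1,1} = 0

0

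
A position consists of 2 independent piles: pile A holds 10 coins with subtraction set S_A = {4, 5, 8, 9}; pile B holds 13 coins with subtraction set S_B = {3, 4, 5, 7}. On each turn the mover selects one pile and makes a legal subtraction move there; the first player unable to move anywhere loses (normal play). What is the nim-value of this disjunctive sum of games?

Pile A, S = {4, 5, 8, 9}:
n :  0  1  2  3  4  5  6  7  8  9 10
G :  0  0  0  0  1  1  1  1  2  2  2
G_A(10) = 2.
Pile B, S = {3, 4, 5, 7}:
G(0) = 0
G(1) = mex{} = 0
G(2) = mex{} = 0
G(3) = mex{0} = 1
G(4) = mex{0,0} = 1
G(5) = mex{0,0,0} = 1
G(6) = mex{1,0,0} = 2
G(7) = mex{1,1,0,0} = 2
G(8) = mex{1,1,1,0} = 2
G(9) = mex{2,1,1,0} = 3
G(10) = mex{2,2,1,1} = 0
G(11) = mex{2,2,2,1} = 0
G(12) = mex{3,2,2,1} = 0
G(13) = mex{0,3,2,2} = 1
G_B(13) = 1.
Combined Grundy value = 2 ⊕ 1 = 3.

3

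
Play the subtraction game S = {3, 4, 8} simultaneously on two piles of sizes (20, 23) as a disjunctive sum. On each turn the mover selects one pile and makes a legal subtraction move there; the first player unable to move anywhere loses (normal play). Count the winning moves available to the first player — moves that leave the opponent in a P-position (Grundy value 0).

1

All piles use S = {3, 4, 8}:
G(0) = 0
G(1) = mex{} = 0
G(2) = mex{} = 0
G(3) = mex{0} = 1
G(4) = mex{0,0} = 1
G(5) = mex{0,0} = 1
G(6) = mex{1,0} = 2
G(7) = mex{1,1} = 0
G(8) = mex{1,1,0} = 2
G(9) = mex{2,1,0} = 3
G(10) = mex{0,2,0} = 1
G(11) = mex{2,0,1} = 3
G(12) = mex{3,2,1} = 0
G(13) = mex{1,3,1} = 0
G(14) = mex{3,1,2} = 0
G(15) = mex{0,3,0} = 1
G(16) = mex{0,0,2} = 1
G(17) = mex{0,0,3} = 1
G(18) = mex{1,0,1} = 2
G(19) = mex{1,1,3} = 0
G(20) = mex{1,1,0} = 2
G(21) = mex{2,1,0} = 3
G(22) = mex{0,2,0} = 1
G(23) = mex{2,0,1} = 3
Pile A: G(20) = 2.
Pile B: G(23) = 3.
Combined Grundy value = 2 ⊕ 3 = 1.
A winning move leaves total XOR = 0, i.e. changes one component's Grundy value g to g ⊕ X where X is the current total.
Pile A: need g' = 2⊕1 = 3. Options: 20−3→G=1, 20−4→G=1, 20−8→G=0. Hits: 0.
Pile B: need g' = 3⊕1 = 2. Options: 23−3→G=2, 23−4→G=0, 23−8→G=1. Hits: 1.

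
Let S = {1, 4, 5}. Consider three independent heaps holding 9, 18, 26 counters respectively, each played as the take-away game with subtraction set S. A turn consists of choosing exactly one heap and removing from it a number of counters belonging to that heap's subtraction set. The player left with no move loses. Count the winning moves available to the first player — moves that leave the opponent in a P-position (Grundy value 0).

3

All heaps use S = {1, 4, 5}:
n :  0  1  2  3  4  5  6  7  8  9 10 11 12 13 14 15 16 17 18 19 20 21 22 23 24 25 26
G :  0  1  0  1  2  3  2  3  0  1  0  1  2  3  2  3  0  1  0  1  2  3  2  3  0  1  0
Heap A: G(9) = 1.
Heap B: G(18) = 0.
Heap C: G(26) = 0.
Combined Grundy value = 1 ⊕ 0 ⊕ 0 = 1.
A winning move leaves total XOR = 0, i.e. changes one component's Grundy value g to g ⊕ X where X is the current total.
Heap A: need g' = 1⊕1 = 0. Options: 9−1→G=0, 9−4→G=3, 9−5→G=2. Hits: 1.
Heap B: need g' = 0⊕1 = 1. Options: 18−1→G=1, 18−4→G=2, 18−5→G=3. Hits: 1.
Heap C: need g' = 0⊕1 = 1. Options: 26−1→G=1, 26−4→G=2, 26−5→G=3. Hits: 1.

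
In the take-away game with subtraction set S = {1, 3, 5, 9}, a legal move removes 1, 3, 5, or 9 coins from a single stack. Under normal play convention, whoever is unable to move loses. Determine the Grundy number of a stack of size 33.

1

G(0) = 0
G(1) = mex{0} = 1
G(2) = mex{1} = 0
G(3) = mex{0,0} = 1
G(4) = mex{1,1} = 0
G(5) = mex{0,0,0} = 1
G(6) = mex{1,1,1} = 0
G(7) = mex{0,0,0} = 1
G(8) = mex{1,1,1} = 0
G(9) = mex{0,0,0,0} = 1
G(10) = mex{1,1,1,1} = 0
G(11) = mex{0,0,0,0} = 1
G(12) = mex{1,1,1,1} = 0
G(13) = mex{0,0,0,0} = 1
G(14) = mex{1,1,1,1} = 0
G(15) = mex{0,0,0,0} = 1
G(16) = mex{1,1,1,1} = 0
G(17) = mex{0,0,0,0} = 1
G(18) = mex{1,1,1,1} = 0
G(19) = mex{0,0,0,0} = 1
G(20) = mex{1,1,1,1} = 0
G(21) = mex{0,0,0,0} = 1
G(22) = mex{1,1,1,1} = 0
G(23) = mex{0,0,0,0} = 1
G(24) = mex{1,1,1,1} = 0
G(25) = mex{0,0,0,0} = 1
G(26) = mex{1,1,1,1} = 0
G(27) = mex{0,0,0,0} = 1
G(28) = mex{1,1,1,1} = 0
G(29) = mex{0,0,0,0} = 1
G(30) = mex{1,1,1,1} = 0
G(31) = mex{0,0,0,0} = 1
G(32) = mex{1,1,1,1} = 0
G(33) = mex{0,0,0,0} = 1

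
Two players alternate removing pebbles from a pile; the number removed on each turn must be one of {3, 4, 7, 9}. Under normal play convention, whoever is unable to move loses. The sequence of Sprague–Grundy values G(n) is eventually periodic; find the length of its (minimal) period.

n :  0  1  2  3  4  5  6  7  8  9 10 11 12 13 14 15 16 17 18 19 20 21 22 23 24 25
G :  0  0  0  1  1  1  2  2  2  3  3  3  0  0  0  1  1  1  2  2  2  3  3  3  0  0
G(n+12) = G(n) holds for n = 0,…,8 (a full window of length max(S) = 9), so the sequence is purely periodic with period 12.

12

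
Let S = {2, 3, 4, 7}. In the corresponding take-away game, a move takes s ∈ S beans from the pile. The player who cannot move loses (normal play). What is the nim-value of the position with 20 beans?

4

G(0) = 0
G(1) = mex{} = 0
G(2) = mex{0} = 1
G(3) = mex{0,0} = 1
G(4) = mex{1,0,0} = 2
G(5) = mex{1,1,0} = 2
G(6) = mex{2,1,1} = 0
G(7) = mex{2,2,1,0} = 3
G(8) = mex{0,2,2,0} = 1
G(9) = mex{3,0,2,1} = 4
G(10) = mex{1,3,0,1} = 2
G(11) = mex{4,1,3,2} = 0
G(12) = mex{2,4,1,2} = 0
G(13) = mex{0,2,4,0} = 1
G(14) = mex{0,0,2,3} = 1
G(15) = mex{1,0,0,1} = 2
G(16) = mex{1,1,0,4} = 2
G(17) = mex{2,1,1,2} = 0
G(18) = mex{2,2,1,0} = 3
G(19) = mex{0,2,2,0} = 1
G(20) = mex{3,0,2,1} = 4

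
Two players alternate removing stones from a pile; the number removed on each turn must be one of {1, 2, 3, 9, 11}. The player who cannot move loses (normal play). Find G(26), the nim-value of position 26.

G(0) = 0
G(1) = mex{0} = 1
G(2) = mex{1,0} = 2
G(3) = mex{2,1,0} = 3
G(4) = mex{3,2,1} = 0
G(5) = mex{0,3,2} = 1
G(6) = mex{1,0,3} = 2
G(7) = mex{2,1,0} = 3
G(8) = mex{3,2,1} = 0
G(9) = mex{0,3,2,0} = 1
G(10) = mex{1,0,3,1} = 2
G(11) = mex{2,1,0,2,0} = 3
G(12) = mex{3,2,1,3,1} = 0
G(13) = mex{0,3,2,0,2} = 1
G(14) = mex{1,0,3,1,3} = 2
G(15) = mex{2,1,0,2,0} = 3
G(16) = mex{3,2,1,3,1} = 0
G(17) = mex{0,3,2,0,2} = 1
G(18) = mex{1,0,3,1,3} = 2
G(19) = mex{2,1,0,2,0} = 3
G(20) = mex{3,2,1,3,1} = 0
G(21) = mex{0,3,2,0,2} = 1
G(22) = mex{1,0,3,1,3} = 2
G(23) = mex{2,1,0,2,0} = 3
G(24) = mex{3,2,1,3,1} = 0
G(25) = mex{0,3,2,0,2} = 1
G(26) = mex{1,0,3,1,3} = 2

2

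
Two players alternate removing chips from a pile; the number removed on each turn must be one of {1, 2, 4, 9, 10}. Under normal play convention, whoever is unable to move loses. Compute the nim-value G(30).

G(0) = 0
G(1) = mex{0} = 1
G(2) = mex{1,0} = 2
G(3) = mex{2,1} = 0
G(4) = mex{0,2,0} = 1
G(5) = mex{1,0,1} = 2
G(6) = mex{2,1,2} = 0
G(7) = mex{0,2,0} = 1
G(8) = mex{1,0,1} = 2
G(9) = mex{2,1,2,0} = 3
G(10) = mex{3,2,0,1,0} = 4
G(11) = mex{4,3,1,2,1} = 0
G(12) = mex{0,4,2,0,2} = 1
G(13) = mex{1,0,3,1,0} = 2
G(14) = mex{2,1,4,2,1} = 0
G(15) = mex{0,2,0,0,2} = 1
G(16) = mex{1,0,1,1,0} = 2
G(17) = mex{2,1,2,2,1} = 0
G(18) = mex{0,2,0,3,2} = 1
G(19) = mex{1,0,1,4,3} = 2
G(20) = mex{2,1,2,0,4} = 3
G(21) = mex{3,2,0,1,0} = 4
G(22) = mex{4,3,1,2,1} = 0
G(23) = mex{0,4,2,0,2} = 1
G(24) = mex{1,0,3,1,0} = 2
G(25) = mex{2,1,4,2,1} = 0
G(26) = mex{0,2,0,0,2} = 1
G(27) = mex{1,0,1,1,0} = 2
G(28) = mex{2,1,2,2,1} = 0
G(29) = mex{0,2,0,3,2} = 1
G(30) = mex{1,0,1,4,3} = 2

2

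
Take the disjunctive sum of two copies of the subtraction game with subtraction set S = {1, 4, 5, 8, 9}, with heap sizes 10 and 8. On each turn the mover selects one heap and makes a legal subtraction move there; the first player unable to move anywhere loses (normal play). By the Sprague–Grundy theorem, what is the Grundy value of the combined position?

All heaps use S = {1, 4, 5, 8, 9}:
n :  0  1  2  3  4  5  6  7  8  9 10
G :  0  1  0  1  2  3  2  3  4  5  4
Heap A: G(10) = 4.
Heap B: G(8) = 4.
Combined Grundy value = 4 ⊕ 4 = 0.

0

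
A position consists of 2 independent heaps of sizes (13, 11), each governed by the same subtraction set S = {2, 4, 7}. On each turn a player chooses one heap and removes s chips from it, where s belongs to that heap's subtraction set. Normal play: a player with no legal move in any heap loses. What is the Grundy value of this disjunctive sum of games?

All heaps use S = {2, 4, 7}:
G(0) = 0
G(1) = mex{} = 0
G(2) = mex{0} = 1
G(3) = mex{0} = 1
G(4) = mex{1,0} = 2
G(5) = mex{1,0} = 2
G(6) = mex{2,1} = 0
G(7) = mex{2,1,0} = 3
G(8) = mex{0,2,0} = 1
G(9) = mex{3,2,1} = 0
G(10) = mex{1,0,1} = 2
G(11) = mex{0,3,2} = 1
G(12) = mex{2,1,2} = 0
G(13) = mex{1,0,0} = 2
Heap A: G(13) = 2.
Heap B: G(11) = 1.
Combined Grundy value = 2 ⊕ 1 = 3.

3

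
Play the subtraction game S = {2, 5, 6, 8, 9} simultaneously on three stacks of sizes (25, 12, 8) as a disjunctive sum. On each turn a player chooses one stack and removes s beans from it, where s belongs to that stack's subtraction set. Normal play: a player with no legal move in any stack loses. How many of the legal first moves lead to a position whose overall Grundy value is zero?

0

All stacks use S = {2, 5, 6, 8, 9}:
n :  0  1  2  3  4  5  6  7  8  9 10 11 12 13 14 15 16 17 18 19 20 21 22 23 24 25
G :  0  0  1  1  0  2  1  3  2  2  3  0  2  1  0  0  1  1  0  2  1  3  2  2  3  0
Stack A: G(25) = 0.
Stack B: G(12) = 2.
Stack C: G(8) = 2.
Combined Grundy value = 0 ⊕ 2 ⊕ 2 = 0.
A winning move leaves total XOR = 0, i.e. changes one component's Grundy value g to g ⊕ X where X is the current total.
Stack A: target g' = 0⊕0 = 0, but every legal move changes the Grundy value (mex property), so 0 moves.
Stack B: target g' = 2⊕0 = 2, but every legal move changes the Grundy value (mex property), so 0 moves.
Stack C: target g' = 2⊕0 = 2, but every legal move changes the Grundy value (mex property), so 0 moves.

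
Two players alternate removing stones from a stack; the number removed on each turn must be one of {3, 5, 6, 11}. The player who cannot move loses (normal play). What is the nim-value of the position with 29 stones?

n :  0  1  2  3  4  5  6  7  8  9 10 11 12 13 14 15 16 17 18 19 20 21 22 23 24 25 26 27 28 29
G :  0  0  0  1  1  1  2  2  2  0  0  3  1  1  4  2  2  0  0  0  1  1  1  2  2  2  0  0  3  1

1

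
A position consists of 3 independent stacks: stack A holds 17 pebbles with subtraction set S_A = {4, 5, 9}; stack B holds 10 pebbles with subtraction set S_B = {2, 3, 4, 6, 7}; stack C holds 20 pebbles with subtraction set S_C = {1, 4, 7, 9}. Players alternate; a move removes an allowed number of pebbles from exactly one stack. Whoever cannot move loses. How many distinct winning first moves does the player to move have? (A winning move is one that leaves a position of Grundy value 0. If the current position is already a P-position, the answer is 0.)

5

Stack A, S = {4, 5, 9}:
G(0) = 0
G(1) = mex{} = 0
G(2) = mex{} = 0
G(3) = mex{} = 0
G(4) = mex{0} = 1
G(5) = mex{0,0} = 1
G(6) = mex{0,0} = 1
G(7) = mex{0,0} = 1
G(8) = mex{1,0} = 2
G(9) = mex{1,1,0} = 2
G(10) = mex{1,1,0} = 2
G(11) = mex{1,1,0} = 2
G(12) = mex{2,1,0} = 3
G(13) = mex{2,2,1} = 0
G(14) = mex{2,2,1} = 0
G(15) = mex{2,2,1} = 0
G(16) = mex{3,2,1} = 0
G(17) = mex{0,3,2} = 1
G_A(17) = 1.
Stack B, S = {2, 3, 4, 6, 7}:
n :  0  1  2  3  4  5  6  7  8  9 10
G :  0  0  1  1  2  2  3  3  4  0  0
G_B(10) = 0.
Stack C, S = {1, 4, 7, 9}:
n :  0  1  2  3  4  5  6  7  8  9 10 11 12 13 14 15 16 17 18 19 20
G :  0  1  0  1  2  0  1  2  0  1  0  1  2  0  1  2  0  1  0  1  2
G_C(20) = 2.
Combined Grundy value = 1 ⊕ 0 ⊕ 2 = 3.
A winning move leaves total XOR = 0, i.e. changes one component's Grundy value g to g ⊕ X where X is the current total.
Stack A: need g' = 1⊕3 = 2. Options: 17−4→G=0, 17−5→G=3, 17−9→G=2. Hits: 1.
Stack B: need g' = 0⊕3 = 3. Options: 10−2→G=4, 10−3→G=3, 10−4→G=3, 10−6→G=2, 10−7→G=1. Hits: 2.
Stack C: need g' = 2⊕3 = 1. Options: 20−1→G=1, 20−4→G=0, 20−7→G=0, 20−9→G=1. Hits: 2.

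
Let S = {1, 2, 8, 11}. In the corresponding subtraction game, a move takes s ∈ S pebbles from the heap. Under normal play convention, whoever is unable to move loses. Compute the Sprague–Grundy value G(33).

G(0) = 0
G(1) = mex{0} = 1
G(2) = mex{1,0} = 2
G(3) = mex{2,1} = 0
G(4) = mex{0,2} = 1
G(5) = mex{1,0} = 2
G(6) = mex{2,1} = 0
G(7) = mex{0,2} = 1
G(8) = mex{1,0,0} = 2
G(9) = mex{2,1,1} = 0
G(10) = mex{0,2,2} = 1
G(11) = mex{1,0,0,0} = 2
G(12) = mex{2,1,1,1} = 0
G(13) = mex{0,2,2,2} = 1
G(14) = mex{1,0,0,0} = 2
G(15) = mex{2,1,1,1} = 0
G(16) = mex{0,2,2,2} = 1
G(17) = mex{1,0,0,0} = 2
G(18) = mex{2,1,1,1} = 0
G(19) = mex{0,2,2,2} = 1
G(20) = mex{1,0,0,0} = 2
G(21) = mex{2,1,1,1} = 0
G(22) = mex{0,2,2,2} = 1
G(23) = mex{1,0,0,0} = 2
G(24) = mex{2,1,1,1} = 0
G(25) = mex{0,2,2,2} = 1
G(26) = mex{1,0,0,0} = 2
G(27) = mex{2,1,1,1} = 0
G(28) = mex{0,2,2,2} = 1
G(29) = mex{1,0,0,0} = 2
G(30) = mex{2,1,1,1} = 0
G(31) = mex{0,2,2,2} = 1
G(32) = mex{1,0,0,0} = 2
G(33) = mex{2,1,1,1} = 0

0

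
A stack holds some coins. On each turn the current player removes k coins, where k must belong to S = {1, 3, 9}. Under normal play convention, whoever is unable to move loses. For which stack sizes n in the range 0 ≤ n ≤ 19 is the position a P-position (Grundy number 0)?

0, 2, 4, 6, 8, 10, 12, 14, 16, 18

n :  0  1  2  3  4  5  6  7  8  9 10 11 12 13 14 15 16 17 18 19
G :  0  1  0  1  0  1  0  1  0  1  0  1  0  1  0  1  0  1  0  1
P-positions are exactly the n with G(n) = 0.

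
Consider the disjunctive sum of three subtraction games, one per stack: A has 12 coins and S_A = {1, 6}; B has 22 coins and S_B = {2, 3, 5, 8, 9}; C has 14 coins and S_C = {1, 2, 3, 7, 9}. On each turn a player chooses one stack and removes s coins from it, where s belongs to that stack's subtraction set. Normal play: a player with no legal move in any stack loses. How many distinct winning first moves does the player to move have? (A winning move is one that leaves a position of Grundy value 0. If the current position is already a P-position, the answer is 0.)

Stack A, S = {1, 6}:
G(0) = 0
G(1) = mex{0} = 1
G(2) = mex{1} = 0
G(3) = mex{0} = 1
G(4) = mex{1} = 0
G(5) = mex{0} = 1
G(6) = mex{1,0} = 2
G(7) = mex{2,1} = 0
G(8) = mex{0,0} = 1
G(9) = mex{1,1} = 0
G(10) = mex{0,0} = 1
G(11) = mex{1,1} = 0
G(12) = mex{0,2} = 1
G_A(12) = 1.
Stack B, S = {2, 3, 5, 8, 9}:
G(0) = 0
G(1) = mex{} = 0
G(2) = mex{0} = 1
G(3) = mex{0,0} = 1
G(4) = mex{1,0} = 2
G(5) = mex{1,1,0} = 2
G(6) = mex{2,1,0} = 3
G(7) = mex{2,2,1} = 0
G(8) = mex{3,2,1,0} = 4
G(9) = mex{0,3,2,0,0} = 1
G(10) = mex{4,0,2,1,0} = 3
G(11) = mex{1,4,3,1,1} = 0
G(12) = mex{3,1,0,2,1} = 4
G(13) = mex{0,3,4,2,2} = 1
G(14) = mex{4,0,1,3,2} = 5
G(15) = mex{1,4,3,0,3} = 2
G(16) = mex{5,1,0,4,0} = 2
G(17) = mex{2,5,4,1,4} = 0
G(18) = mex{2,2,1,3,1} = 0
G(19) = mex{0,2,5,0,3} = 1
G(20) = mex{0,0,2,4,0} = 1
G(21) = mex{1,0,2,1,4} = 3
G(22) = mex{1,1,0,5,1} = 2
G_B(22) = 2.
Stack C, S = {1, 2, 3, 7, 9}:
n :  0  1  2  3  4  5  6  7  8  9 10 11 12 13 14
G :  0  1  2  3  0  1  2  3  0  1  2  3  0  1  2
G_C(14) = 2.
Combined Grundy value = 1 ⊕ 2 ⊕ 2 = 1.
A winning move leaves total XOR = 0, i.e. changes one component's Grundy value g to g ⊕ X where X is the current total.
Stack A: need g' = 1⊕1 = 0. Options: 12−1→G=0, 12−6→G=2. Hits: 1.
Stack B: need g' = 2⊕1 = 3. Options: 22−2→G=1, 22−3→G=1, 22−5→G=0, 22−8→G=5, 22−9→G=1. Hits: 0.
Stack C: need g' = 2⊕1 = 3. Options: 14−1→G=1, 14−2→G=0, 14−3→G=3, 14−7→G=3, 14−9→G=1. Hits: 2.

3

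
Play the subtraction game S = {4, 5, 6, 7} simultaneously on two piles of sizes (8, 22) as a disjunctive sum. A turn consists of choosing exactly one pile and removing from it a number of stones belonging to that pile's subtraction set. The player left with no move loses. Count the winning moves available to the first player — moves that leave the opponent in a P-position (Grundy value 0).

All piles use S = {4, 5, 6, 7}:
G(0) = 0
G(1) = mex{} = 0
G(2) = mex{} = 0
G(3) = mex{} = 0
G(4) = mex{0} = 1
G(5) = mex{0,0} = 1
G(6) = mex{0,0,0} = 1
G(7) = mex{0,0,0,0} = 1
G(8) = mex{1,0,0,0} = 2
G(9) = mex{1,1,0,0} = 2
G(10) = mex{1,1,1,0} = 2
G(11) = mex{1,1,1,1} = 0
G(12) = mex{2,1,1,1} = 0
G(13) = mex{2,2,1,1} = 0
G(14) = mex{2,2,2,1} = 0
G(15) = mex{0,2,2,2} = 1
G(16) = mex{0,0,2,2} = 1
G(17) = mex{0,0,0,2} = 1
G(18) = mex{0,0,0,0} = 1
G(19) = mex{1,0,0,0} = 2
G(20) = mex{1,1,0,0} = 2
G(21) = mex{1,1,1,0} = 2
G(22) = mex{1,1,1,1} = 0
Pile A: G(8) = 2.
Pile B: G(22) = 0.
Combined Grundy value = 2 ⊕ 0 = 2.
A winning move leaves total XOR = 0, i.e. changes one component's Grundy value g to g ⊕ X where X is the current total.
Pile A: need g' = 2⊕2 = 0. Options: 8−4→G=1, 8−5→G=0, 8−6→G=0, 8−7→G=0. Hits: 3.
Pile B: need g' = 0⊕2 = 2. Options: 22−4→G=1, 22−5→G=1, 22−6→G=1, 22−7→G=1. Hits: 0.

3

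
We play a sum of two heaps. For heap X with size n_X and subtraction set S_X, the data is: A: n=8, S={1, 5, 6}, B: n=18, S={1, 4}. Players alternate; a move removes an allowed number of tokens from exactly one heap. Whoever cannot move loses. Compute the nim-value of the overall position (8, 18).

3

Heap A, S = {1, 5, 6}:
G(0) = 0
G(1) = mex{0} = 1
G(2) = mex{1} = 0
G(3) = mex{0} = 1
G(4) = mex{1} = 0
G(5) = mex{0,0} = 1
G(6) = mex{1,1,0} = 2
G(7) = mex{2,0,1} = 3
G(8) = mex{3,1,0} = 2
G_A(8) = 2.
Heap B, S = {1, 4}:
n :  0  1  2  3  4  5  6  7  8  9 10 11 12 13 14 15 16 17 18
G :  0  1  0  1  2  0  1  0  1  2  0  1  0  1  2  0  1  0  1
G_B(18) = 1.
Combined Grundy value = 2 ⊕ 1 = 3.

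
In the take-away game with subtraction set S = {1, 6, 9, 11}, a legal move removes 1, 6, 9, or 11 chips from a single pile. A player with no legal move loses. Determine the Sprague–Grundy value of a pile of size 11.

n :  0  1  2  3  4  5  6  7  8  9 10 11
G :  0  1  0  1  0  1  2  0  1  2  3  2

2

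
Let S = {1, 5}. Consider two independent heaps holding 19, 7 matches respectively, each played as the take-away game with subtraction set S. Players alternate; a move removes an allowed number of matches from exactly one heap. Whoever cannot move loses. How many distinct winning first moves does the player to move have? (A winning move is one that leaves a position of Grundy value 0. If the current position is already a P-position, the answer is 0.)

0

All heaps use S = {1, 5}:
n :  0  1  2  3  4  5  6  7  8  9 10 11 12 13 14 15 16 17 18 19
G :  0  1  0  1  0  1  0  1  0  1  0  1  0  1  0  1  0  1  0  1
Heap A: G(19) = 1.
Heap B: G(7) = 1.
Combined Grundy value = 1 ⊕ 1 = 0.
A winning move leaves total XOR = 0, i.e. changes one component's Grundy value g to g ⊕ X where X is the current total.
Heap A: target g' = 1⊕0 = 1, but every legal move changes the Grundy value (mex property), so 0 moves.
Heap B: target g' = 1⊕0 = 1, but every legal move changes the Grundy value (mex property), so 0 moves.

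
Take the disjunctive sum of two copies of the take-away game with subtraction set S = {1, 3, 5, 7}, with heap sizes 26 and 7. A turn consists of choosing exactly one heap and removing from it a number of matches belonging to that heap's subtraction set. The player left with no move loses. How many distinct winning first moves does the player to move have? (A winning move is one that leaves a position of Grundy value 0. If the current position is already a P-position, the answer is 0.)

All heaps use S = {1, 3, 5, 7}:
n :  0  1  2  3  4  5  6  7  8  9 10 11 12 13 14 15 16 17 18 19 20 21 22 23 24 25 26
G :  0  1  0  1  0  1  0  1  0  1  0  1  0  1  0  1  0  1  0  1  0  1  0  1  0  1  0
Heap A: G(26) = 0.
Heap B: G(7) = 1.
Combined Grundy value = 0 ⊕ 1 = 1.
A winning move leaves total XOR = 0, i.e. changes one component's Grundy value g to g ⊕ X where X is the current total.
Heap A: need g' = 0⊕1 = 1. Options: 26−1→G=1, 26−3→G=1, 26−5→G=1, 26−7→G=1. Hits: 4.
Heap B: need g' = 1⊕1 = 0. Options: 7−1→G=0, 7−3→G=0, 7−5→G=0, 7−7→G=0. Hits: 4.

8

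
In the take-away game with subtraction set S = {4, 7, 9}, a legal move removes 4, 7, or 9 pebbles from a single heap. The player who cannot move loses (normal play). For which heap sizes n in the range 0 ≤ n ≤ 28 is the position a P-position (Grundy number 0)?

G(0) = 0
G(1) = mex{} = 0
G(2) = mex{} = 0
G(3) = mex{} = 0
G(4) = mex{0} = 1
G(5) = mex{0} = 1
G(6) = mex{0} = 1
G(7) = mex{0,0} = 1
G(8) = mex{1,0} = 2
G(9) = mex{1,0,0} = 2
G(10) = mex{1,0,0} = 2
G(11) = mex{1,1,0} = 2
G(12) = mex{2,1,0} = 3
G(13) = mex{2,1,1} = 0
G(14) = mex{2,1,1} = 0
G(15) = mex{2,2,1} = 0
G(16) = mex{3,2,1} = 0
G(17) = mex{0,2,2} = 1
G(18) = mex{0,2,2} = 1
G(19) = mex{0,3,2} = 1
G(20) = mex{0,0,2} = 1
G(21) = mex{1,0,3} = 2
G(22) = mex{1,0,0} = 2
G(23) = mex{1,0,0} = 2
G(24) = mex{1,1,0} = 2
G(25) = mex{2,1,0} = 3
G(26) = mex{2,1,1} = 0
G(27) = mex{2,1,1} = 0
G(28) = mex{2,2,1} = 0
P-positions are exactly the n with G(n) = 0.

0, 1, 2, 3, 13, 14, 15, 16, 26, 27, 28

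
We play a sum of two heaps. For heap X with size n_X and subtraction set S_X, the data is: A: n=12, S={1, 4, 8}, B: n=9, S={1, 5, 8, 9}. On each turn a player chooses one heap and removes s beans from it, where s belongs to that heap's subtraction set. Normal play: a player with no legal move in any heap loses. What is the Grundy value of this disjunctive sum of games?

Heap A, S = {1, 4, 8}:
G(0) = 0
G(1) = mex{0} = 1
G(2) = mex{1} = 0
G(3) = mex{0} = 1
G(4) = mex{1,0} = 2
G(5) = mex{2,1} = 0
G(6) = mex{0,0} = 1
G(7) = mex{1,1} = 0
G(8) = mex{0,2,0} = 1
G(9) = mex{1,0,1} = 2
G(10) = mex{2,1,0} = 3
G(11) = mex{3,0,1} = 2
G(12) = mex{2,1,2} = 0
G_A(12) = 0.
Heap B, S = {1, 5, 8, 9}:
G(0) = 0
G(1) = mex{0} = 1
G(2) = mex{1} = 0
G(3) = mex{0} = 1
G(4) = mex{1} = 0
G(5) = mex{0,0} = 1
G(6) = mex{1,1} = 0
G(7) = mex{0,0} = 1
G(8) = mex{1,1,0} = 2
G(9) = mex{2,0,1,0} = 3
G_B(9) = 3.
Combined Grundy value = 0 ⊕ 3 = 3.

3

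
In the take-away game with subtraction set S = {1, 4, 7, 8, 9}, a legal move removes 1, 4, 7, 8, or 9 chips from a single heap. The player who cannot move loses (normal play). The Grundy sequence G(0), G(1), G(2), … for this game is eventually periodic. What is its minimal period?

G(0) = 0
G(1) = mex{0} = 1
G(2) = mex{1} = 0
G(3) = mex{0} = 1
G(4) = mex{1,0} = 2
G(5) = mex{2,1} = 0
G(6) = mex{0,0} = 1
G(7) = mex{1,1,0} = 2
G(8) = mex{2,2,1,0} = 3
G(9) = mex{3,0,0,1,0} = 2
G(10) = mex{2,1,1,0,1} = 3
G(11) = mex{3,2,2,1,0} = 4
G(12) = mex{4,3,0,2,1} = 5
G(13) = mex{5,2,1,0,2} = 3
G(14) = mex{3,3,2,1,0} = 4
G(15) = mex{4,4,3,2,1} = 0
G(16) = mex{0,5,2,3,2} = 1
G(17) = mex{1,3,3,2,3} = 0
G(18) = mex{0,4,4,3,2} = 1
G(19) = mex{1,0,5,4,3} = 2
G(20) = mex{2,1,3,5,4} = 0
G(21) = mex{0,0,4,3,5} = 1
G(22) = mex{1,1,0,4,3} = 2
G(23) = mex{2,2,1,0,4} = 3
G(24) = mex{3,0,0,1,0} = 2
G(25) = mex{2,1,1,0,1} = 3
G(26) = mex{3,2,2,1,0} = 4
G(27) = mex{4,3,0,2,1} = 5
G(28) = mex{5,2,1,0,2} = 3
G(29) = mex{3,3,2,1,0} = 4
G(30) = mex{4,4,3,2,1} = 0
G(31) = mex{0,5,2,3,2} = 1
G(n+15) = G(n) holds for n = 0,…,8 (a full window of length max(S) = 9), so the sequence is purely periodic with period 15.

15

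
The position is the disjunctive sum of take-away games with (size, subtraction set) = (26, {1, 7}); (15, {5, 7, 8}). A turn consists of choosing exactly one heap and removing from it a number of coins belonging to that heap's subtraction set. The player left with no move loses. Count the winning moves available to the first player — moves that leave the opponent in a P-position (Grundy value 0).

Heap A, S = {1, 7}:
G(0) = 0
G(1) = mex{0} = 1
G(2) = mex{1} = 0
G(3) = mex{0} = 1
G(4) = mex{1} = 0
G(5) = mex{0} = 1
G(6) = mex{1} = 0
G(7) = mex{0,0} = 1
G(8) = mex{1,1} = 0
G(9) = mex{0,0} = 1
G(10) = mex{1,1} = 0
G(11) = mex{0,0} = 1
G(12) = mex{1,1} = 0
G(13) = mex{0,0} = 1
G(14) = mex{1,1} = 0
G(15) = mex{0,0} = 1
G(16) = mex{1,1} = 0
G(17) = mex{0,0} = 1
G(18) = mex{1,1} = 0
G(19) = mex{0,0} = 1
G(20) = mex{1,1} = 0
G(21) = mex{0,0} = 1
G(22) = mex{1,1} = 0
G(23) = mex{0,0} = 1
G(24) = mex{1,1} = 0
G(25) = mex{0,0} = 1
G(26) = mex{1,1} = 0
G_A(26) = 0.
Heap B, S = {5, 7, 8}:
G(0) = 0
G(1) = mex{} = 0
G(2) = mex{} = 0
G(3) = mex{} = 0
G(4) = mex{} = 0
G(5) = mex{0} = 1
G(6) = mex{0} = 1
G(7) = mex{0,0} = 1
G(8) = mex{0,0,0} = 1
G(9) = mex{0,0,0} = 1
G(10) = mex{1,0,0} = 2
G(11) = mex{1,0,0} = 2
G(12) = mex{1,1,0} = 2
G(13) = mex{1,1,1} = 0
G(14) = mex{1,1,1} = 0
G(15) = mex{2,1,1} = 0
G_B(15) = 0.
Combined Grundy value = 0 ⊕ 0 = 0.
A winning move leaves total XOR = 0, i.e. changes one component's Grundy value g to g ⊕ X where X is the current total.
Heap A: target g' = 0⊕0 = 0, but every legal move changes the Grundy value (mex property), so 0 moves.
Heap B: target g' = 0⊕0 = 0, but every legal move changes the Grundy value (mex property), so 0 moves.

0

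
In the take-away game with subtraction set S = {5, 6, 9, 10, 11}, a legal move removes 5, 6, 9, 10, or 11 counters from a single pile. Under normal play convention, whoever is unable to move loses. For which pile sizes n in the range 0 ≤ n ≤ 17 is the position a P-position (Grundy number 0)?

0, 1, 2, 3, 4, 16, 17

G(0) = 0
G(1) = mex{} = 0
G(2) = mex{} = 0
G(3) = mex{} = 0
G(4) = mex{} = 0
G(5) = mex{0} = 1
G(6) = mex{0,0} = 1
G(7) = mex{0,0} = 1
G(8) = mex{0,0} = 1
G(9) = mex{0,0,0} = 1
G(10) = mex{1,0,0,0} = 2
G(11) = mex{1,1,0,0,0} = 2
G(12) = mex{1,1,0,0,0} = 2
G(13) = mex{1,1,0,0,0} = 2
G(14) = mex{1,1,1,0,0} = 2
G(15) = mex{2,1,1,1,0} = 3
G(16) = mex{2,2,1,1,1} = 0
G(17) = mex{2,2,1,1,1} = 0
P-positions are exactly the n with G(n) = 0.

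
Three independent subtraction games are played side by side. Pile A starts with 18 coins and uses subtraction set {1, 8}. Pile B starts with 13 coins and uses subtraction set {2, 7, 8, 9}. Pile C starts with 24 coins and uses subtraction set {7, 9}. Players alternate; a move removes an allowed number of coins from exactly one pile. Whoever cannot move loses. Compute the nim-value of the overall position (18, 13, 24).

Pile A, S = {1, 8}:
G(0) = 0
G(1) = mex{0} = 1
G(2) = mex{1} = 0
G(3) = mex{0} = 1
G(4) = mex{1} = 0
G(5) = mex{0} = 1
G(6) = mex{1} = 0
G(7) = mex{0} = 1
G(8) = mex{1,0} = 2
G(9) = mex{2,1} = 0
G(10) = mex{0,0} = 1
G(11) = mex{1,1} = 0
G(12) = mex{0,0} = 1
G(13) = mex{1,1} = 0
G(14) = mex{0,0} = 1
G(15) = mex{1,1} = 0
G(16) = mex{0,2} = 1
G(17) = mex{1,0} = 2
G(18) = mex{2,1} = 0
G_A(18) = 0.
Pile B, S = {2, 7, 8, 9}:
G(0) = 0
G(1) = mex{} = 0
G(2) = mex{0} = 1
G(3) = mex{0} = 1
G(4) = mex{1} = 0
G(5) = mex{1} = 0
G(6) = mex{0} = 1
G(7) = mex{0,0} = 1
G(8) = mex{1,0,0} = 2
G(9) = mex{1,1,0,0} = 2
G(10) = mex{2,1,1,0} = 3
G(11) = mex{2,0,1,1} = 3
G(12) = mex{3,0,0,1} = 2
G(13) = mex{3,1,0,0} = 2
G_B(13) = 2.
Pile C, S = {7, 9}:
G(0) = 0
G(1) = mex{} = 0
G(2) = mex{} = 0
G(3) = mex{} = 0
G(4) = mex{} = 0
G(5) = mex{} = 0
G(6) = mex{} = 0
G(7) = mex{0} = 1
G(8) = mex{0} = 1
G(9) = mex{0,0} = 1
G(10) = mex{0,0} = 1
G(11) = mex{0,0} = 1
G(12) = mex{0,0} = 1
G(13) = mex{0,0} = 1
G(14) = mex{1,0} = 2
G(15) = mex{1,0} = 2
G(16) = mex{1,1} = 0
G(17) = mex{1,1} = 0
G(18) = mex{1,1} = 0
G(19) = mex{1,1} = 0
G(20) = mex{1,1} = 0
G(21) = mex{2,1} = 0
G(22) = mex{2,1} = 0
G(23) = mex{0,2} = 1
G(24) = mex{0,2} = 1
G_C(24) = 1.
Combined Grundy value = 0 ⊕ 2 ⊕ 1 = 3.

3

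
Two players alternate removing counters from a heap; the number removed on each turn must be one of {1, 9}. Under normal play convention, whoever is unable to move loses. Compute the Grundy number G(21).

1

n :  0  1  2  3  4  5  6  7  8  9 10 11 12 13 14 15 16 17 18 19 20 21
G :  0  1  0  1  0  1  0  1  0  1  0  1  0  1  0  1  0  1  0  1  0  1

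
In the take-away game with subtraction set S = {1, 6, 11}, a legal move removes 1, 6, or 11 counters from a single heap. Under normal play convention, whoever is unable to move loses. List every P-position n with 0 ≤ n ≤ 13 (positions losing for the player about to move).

0, 2, 4, 7, 9, 12

G(0) = 0
G(1) = mex{0} = 1
G(2) = mex{1} = 0
G(3) = mex{0} = 1
G(4) = mex{1} = 0
G(5) = mex{0} = 1
G(6) = mex{1,0} = 2
G(7) = mex{2,1} = 0
G(8) = mex{0,0} = 1
G(9) = mex{1,1} = 0
G(10) = mex{0,0} = 1
G(11) = mex{1,1,0} = 2
G(12) = mex{2,2,1} = 0
G(13) = mex{0,0,0} = 1
P-positions are exactly the n with G(n) = 0.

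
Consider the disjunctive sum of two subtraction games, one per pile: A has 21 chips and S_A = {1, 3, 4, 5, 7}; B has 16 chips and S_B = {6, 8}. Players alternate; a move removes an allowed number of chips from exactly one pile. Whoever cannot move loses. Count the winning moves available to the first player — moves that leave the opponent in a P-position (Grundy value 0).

2

Pile A, S = {1, 3, 4, 5, 7}:
G(0) = 0
G(1) = mex{0} = 1
G(2) = mex{1} = 0
G(3) = mex{0,0} = 1
G(4) = mex{1,1,0} = 2
G(5) = mex{2,0,1,0} = 3
G(6) = mex{3,1,0,1} = 2
G(7) = mex{2,2,1,0,0} = 3
G(8) = mex{3,3,2,1,1} = 0
G(9) = mex{0,2,3,2,0} = 1
G(10) = mex{1,3,2,3,1} = 0
G(11) = mex{0,0,3,2,2} = 1
G(12) = mex{1,1,0,3,3} = 2
G(13) = mex{2,0,1,0,2} = 3
G(14) = mex{3,1,0,1,3} = 2
G(15) = mex{2,2,1,0,0} = 3
G(16) = mex{3,3,2,1,1} = 0
G(17) = mex{0,2,3,2,0} = 1
G(18) = mex{1,3,2,3,1} = 0
G(19) = mex{0,0,3,2,2} = 1
G(20) = mex{1,1,0,3,3} = 2
G(21) = mex{2,0,1,0,2} = 3
G_A(21) = 3.
Pile B, S = {6, 8}:
G(0) = 0
G(1) = mex{} = 0
G(2) = mex{} = 0
G(3) = mex{} = 0
G(4) = mex{} = 0
G(5) = mex{} = 0
G(6) = mex{0} = 1
G(7) = mex{0} = 1
G(8) = mex{0,0} = 1
G(9) = mex{0,0} = 1
G(10) = mex{0,0} = 1
G(11) = mex{0,0} = 1
G(12) = mex{1,0} = 2
G(13) = mex{1,0} = 2
G(14) = mex{1,1} = 0
G(15) = mex{1,1} = 0
G(16) = mex{1,1} = 0
G_B(16) = 0.
Combined Grundy value = 3 ⊕ 0 = 3.
A winning move leaves total XOR = 0, i.e. changes one component's Grundy value g to g ⊕ X where X is the current total.
Pile A: need g' = 3⊕3 = 0. Options: 21−1→G=2, 21−3→G=0, 21−4→G=1, 21−5→G=0, 21−7→G=2. Hits: 2.
Pile B: need g' = 0⊕3 = 3. Options: 16−6→G=1, 16−8→G=1. Hits: 0.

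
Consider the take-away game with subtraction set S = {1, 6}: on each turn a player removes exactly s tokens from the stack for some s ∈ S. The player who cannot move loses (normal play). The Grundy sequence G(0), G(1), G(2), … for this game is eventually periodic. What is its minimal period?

G(0) = 0
G(1) = mex{0} = 1
G(2) = mex{1} = 0
G(3) = mex{0} = 1
G(4) = mex{1} = 0
G(5) = mex{0} = 1
G(6) = mex{1,0} = 2
G(7) = mex{2,1} = 0
G(8) = mex{0,0} = 1
G(9) = mex{1,1} = 0
G(10) = mex{0,0} = 1
G(11) = mex{1,1} = 0
G(12) = mex{0,2} = 1
G(13) = mex{1,0} = 2
G(14) = mex{2,1} = 0
G(15) = mex{0,0} = 1
G(n+7) = G(n) holds for n = 0,…,5 (a full window of length max(S) = 6), so the sequence is purely periodic with period 7.

7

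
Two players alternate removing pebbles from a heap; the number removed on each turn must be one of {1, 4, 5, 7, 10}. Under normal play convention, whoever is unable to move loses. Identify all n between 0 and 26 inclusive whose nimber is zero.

G(0) = 0
G(1) = mex{0} = 1
G(2) = mex{1} = 0
G(3) = mex{0} = 1
G(4) = mex{1,0} = 2
G(5) = mex{2,1,0} = 3
G(6) = mex{3,0,1} = 2
G(7) = mex{2,1,0,0} = 3
G(8) = mex{3,2,1,1} = 0
G(9) = mex{0,3,2,0} = 1
G(10) = mex{1,2,3,1,0} = 4
G(11) = mex{4,3,2,2,1} = 0
G(12) = mex{0,0,3,3,0} = 1
G(13) = mex{1,1,0,2,1} = 3
G(14) = mex{3,4,1,3,2} = 0
G(15) = mex{0,0,4,0,3} = 1
G(16) = mex{1,1,0,1,2} = 3
G(17) = mex{3,3,1,4,3} = 0
G(18) = mex{0,0,3,0,0} = 1
G(19) = mex{1,1,0,1,1} = 2
G(20) = mex{2,3,1,3,4} = 0
G(21) = mex{0,0,3,0,0} = 1
G(22) = mex{1,1,0,1,1} = 2
G(23) = mex{2,2,1,3,3} = 0
G(24) = mex{0,0,2,0,0} = 1
G(25) = mex{1,1,0,1,1} = 2
G(26) = mex{2,2,1,2,3} = 0
P-positions are exactly the n with G(n) = 0.

0, 2, 8, 11, 14, 17, 20, 23, 26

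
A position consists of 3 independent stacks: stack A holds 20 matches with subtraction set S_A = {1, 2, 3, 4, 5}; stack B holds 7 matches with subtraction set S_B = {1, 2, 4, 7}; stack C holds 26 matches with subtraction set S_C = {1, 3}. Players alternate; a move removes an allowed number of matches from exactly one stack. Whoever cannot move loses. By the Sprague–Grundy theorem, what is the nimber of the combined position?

Stack A, S = {1, 2, 3, 4, 5}:
n :  0  1  2  3  4  5  6  7  8  9 10 11 12 13 14 15 16 17 18 19 20
G :  0  1  2  3  4  5  0  1  2  3  4  5  0  1  2  3  4  5  0  1  2
G_A(20) = 2.
Stack B, S = {1, 2, 4, 7}:
n : 0 1 2 3 4 5 6 7
G : 0 1 2 0 1 2 0 1
G_B(7) = 1.
Stack C, S = {1, 3}:
G(0) = 0
G(1) = mex{0} = 1
G(2) = mex{1} = 0
G(3) = mex{0,0} = 1
G(4) = mex{1,1} = 0
G(5) = mex{0,0} = 1
G(6) = mex{1,1} = 0
G(7) = mex{0,0} = 1
G(8) = mex{1,1} = 0
G(9) = mex{0,0} = 1
G(10) = mex{1,1} = 0
G(11) = mex{0,0} = 1
G(12) = mex{1,1} = 0
G(13) = mex{0,0} = 1
G(14) = mex{1,1} = 0
G(15) = mex{0,0} = 1
G(16) = mex{1,1} = 0
G(17) = mex{0,0} = 1
G(18) = mex{1,1} = 0
G(19) = mex{0,0} = 1
G(20) = mex{1,1} = 0
G(21) = mex{0,0} = 1
G(22) = mex{1,1} = 0
G(23) = mex{0,0} = 1
G(24) = mex{1,1} = 0
G(25) = mex{0,0} = 1
G(26) = mex{1,1} = 0
G_C(26) = 0.
Combined Grundy value = 2 ⊕ 1 ⊕ 0 = 3.

3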